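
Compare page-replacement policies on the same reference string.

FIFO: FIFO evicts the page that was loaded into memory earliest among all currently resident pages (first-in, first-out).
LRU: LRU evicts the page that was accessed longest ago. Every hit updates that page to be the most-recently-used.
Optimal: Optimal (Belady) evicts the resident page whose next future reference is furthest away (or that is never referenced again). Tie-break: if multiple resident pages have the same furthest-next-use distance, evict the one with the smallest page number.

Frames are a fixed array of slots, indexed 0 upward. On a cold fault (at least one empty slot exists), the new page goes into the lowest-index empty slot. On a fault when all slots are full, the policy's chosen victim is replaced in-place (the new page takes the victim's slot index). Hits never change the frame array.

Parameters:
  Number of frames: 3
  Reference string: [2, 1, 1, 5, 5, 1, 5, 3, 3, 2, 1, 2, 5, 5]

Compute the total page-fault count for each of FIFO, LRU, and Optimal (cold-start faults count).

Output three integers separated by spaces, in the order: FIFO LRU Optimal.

Answer: 7 7 5

Derivation:
--- FIFO ---
  step 0: ref 2 -> FAULT, frames=[2,-,-] (faults so far: 1)
  step 1: ref 1 -> FAULT, frames=[2,1,-] (faults so far: 2)
  step 2: ref 1 -> HIT, frames=[2,1,-] (faults so far: 2)
  step 3: ref 5 -> FAULT, frames=[2,1,5] (faults so far: 3)
  step 4: ref 5 -> HIT, frames=[2,1,5] (faults so far: 3)
  step 5: ref 1 -> HIT, frames=[2,1,5] (faults so far: 3)
  step 6: ref 5 -> HIT, frames=[2,1,5] (faults so far: 3)
  step 7: ref 3 -> FAULT, evict 2, frames=[3,1,5] (faults so far: 4)
  step 8: ref 3 -> HIT, frames=[3,1,5] (faults so far: 4)
  step 9: ref 2 -> FAULT, evict 1, frames=[3,2,5] (faults so far: 5)
  step 10: ref 1 -> FAULT, evict 5, frames=[3,2,1] (faults so far: 6)
  step 11: ref 2 -> HIT, frames=[3,2,1] (faults so far: 6)
  step 12: ref 5 -> FAULT, evict 3, frames=[5,2,1] (faults so far: 7)
  step 13: ref 5 -> HIT, frames=[5,2,1] (faults so far: 7)
  FIFO total faults: 7
--- LRU ---
  step 0: ref 2 -> FAULT, frames=[2,-,-] (faults so far: 1)
  step 1: ref 1 -> FAULT, frames=[2,1,-] (faults so far: 2)
  step 2: ref 1 -> HIT, frames=[2,1,-] (faults so far: 2)
  step 3: ref 5 -> FAULT, frames=[2,1,5] (faults so far: 3)
  step 4: ref 5 -> HIT, frames=[2,1,5] (faults so far: 3)
  step 5: ref 1 -> HIT, frames=[2,1,5] (faults so far: 3)
  step 6: ref 5 -> HIT, frames=[2,1,5] (faults so far: 3)
  step 7: ref 3 -> FAULT, evict 2, frames=[3,1,5] (faults so far: 4)
  step 8: ref 3 -> HIT, frames=[3,1,5] (faults so far: 4)
  step 9: ref 2 -> FAULT, evict 1, frames=[3,2,5] (faults so far: 5)
  step 10: ref 1 -> FAULT, evict 5, frames=[3,2,1] (faults so far: 6)
  step 11: ref 2 -> HIT, frames=[3,2,1] (faults so far: 6)
  step 12: ref 5 -> FAULT, evict 3, frames=[5,2,1] (faults so far: 7)
  step 13: ref 5 -> HIT, frames=[5,2,1] (faults so far: 7)
  LRU total faults: 7
--- Optimal ---
  step 0: ref 2 -> FAULT, frames=[2,-,-] (faults so far: 1)
  step 1: ref 1 -> FAULT, frames=[2,1,-] (faults so far: 2)
  step 2: ref 1 -> HIT, frames=[2,1,-] (faults so far: 2)
  step 3: ref 5 -> FAULT, frames=[2,1,5] (faults so far: 3)
  step 4: ref 5 -> HIT, frames=[2,1,5] (faults so far: 3)
  step 5: ref 1 -> HIT, frames=[2,1,5] (faults so far: 3)
  step 6: ref 5 -> HIT, frames=[2,1,5] (faults so far: 3)
  step 7: ref 3 -> FAULT, evict 5, frames=[2,1,3] (faults so far: 4)
  step 8: ref 3 -> HIT, frames=[2,1,3] (faults so far: 4)
  step 9: ref 2 -> HIT, frames=[2,1,3] (faults so far: 4)
  step 10: ref 1 -> HIT, frames=[2,1,3] (faults so far: 4)
  step 11: ref 2 -> HIT, frames=[2,1,3] (faults so far: 4)
  step 12: ref 5 -> FAULT, evict 1, frames=[2,5,3] (faults so far: 5)
  step 13: ref 5 -> HIT, frames=[2,5,3] (faults so far: 5)
  Optimal total faults: 5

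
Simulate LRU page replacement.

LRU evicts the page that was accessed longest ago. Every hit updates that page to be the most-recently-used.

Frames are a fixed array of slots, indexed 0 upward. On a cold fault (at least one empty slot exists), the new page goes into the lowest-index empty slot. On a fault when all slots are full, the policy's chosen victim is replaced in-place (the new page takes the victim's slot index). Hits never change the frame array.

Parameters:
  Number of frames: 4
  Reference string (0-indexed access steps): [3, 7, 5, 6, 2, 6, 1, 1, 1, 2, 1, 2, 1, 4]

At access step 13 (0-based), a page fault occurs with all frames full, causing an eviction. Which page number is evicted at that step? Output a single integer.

Answer: 5

Derivation:
Step 0: ref 3 -> FAULT, frames=[3,-,-,-]
Step 1: ref 7 -> FAULT, frames=[3,7,-,-]
Step 2: ref 5 -> FAULT, frames=[3,7,5,-]
Step 3: ref 6 -> FAULT, frames=[3,7,5,6]
Step 4: ref 2 -> FAULT, evict 3, frames=[2,7,5,6]
Step 5: ref 6 -> HIT, frames=[2,7,5,6]
Step 6: ref 1 -> FAULT, evict 7, frames=[2,1,5,6]
Step 7: ref 1 -> HIT, frames=[2,1,5,6]
Step 8: ref 1 -> HIT, frames=[2,1,5,6]
Step 9: ref 2 -> HIT, frames=[2,1,5,6]
Step 10: ref 1 -> HIT, frames=[2,1,5,6]
Step 11: ref 2 -> HIT, frames=[2,1,5,6]
Step 12: ref 1 -> HIT, frames=[2,1,5,6]
Step 13: ref 4 -> FAULT, evict 5, frames=[2,1,4,6]
At step 13: evicted page 5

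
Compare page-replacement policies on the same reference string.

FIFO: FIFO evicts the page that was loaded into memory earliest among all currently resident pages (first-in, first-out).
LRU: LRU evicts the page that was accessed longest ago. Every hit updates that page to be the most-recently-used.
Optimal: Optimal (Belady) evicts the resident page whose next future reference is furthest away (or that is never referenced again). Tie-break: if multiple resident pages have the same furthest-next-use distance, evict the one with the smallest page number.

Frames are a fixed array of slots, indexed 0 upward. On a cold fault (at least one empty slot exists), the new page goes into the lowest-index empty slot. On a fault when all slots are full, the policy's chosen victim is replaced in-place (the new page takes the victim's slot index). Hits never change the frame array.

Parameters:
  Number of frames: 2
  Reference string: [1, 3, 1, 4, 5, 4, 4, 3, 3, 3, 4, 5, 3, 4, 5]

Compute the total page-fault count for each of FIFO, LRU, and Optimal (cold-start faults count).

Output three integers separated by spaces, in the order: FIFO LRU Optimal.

Answer: 10 9 7

Derivation:
--- FIFO ---
  step 0: ref 1 -> FAULT, frames=[1,-] (faults so far: 1)
  step 1: ref 3 -> FAULT, frames=[1,3] (faults so far: 2)
  step 2: ref 1 -> HIT, frames=[1,3] (faults so far: 2)
  step 3: ref 4 -> FAULT, evict 1, frames=[4,3] (faults so far: 3)
  step 4: ref 5 -> FAULT, evict 3, frames=[4,5] (faults so far: 4)
  step 5: ref 4 -> HIT, frames=[4,5] (faults so far: 4)
  step 6: ref 4 -> HIT, frames=[4,5] (faults so far: 4)
  step 7: ref 3 -> FAULT, evict 4, frames=[3,5] (faults so far: 5)
  step 8: ref 3 -> HIT, frames=[3,5] (faults so far: 5)
  step 9: ref 3 -> HIT, frames=[3,5] (faults so far: 5)
  step 10: ref 4 -> FAULT, evict 5, frames=[3,4] (faults so far: 6)
  step 11: ref 5 -> FAULT, evict 3, frames=[5,4] (faults so far: 7)
  step 12: ref 3 -> FAULT, evict 4, frames=[5,3] (faults so far: 8)
  step 13: ref 4 -> FAULT, evict 5, frames=[4,3] (faults so far: 9)
  step 14: ref 5 -> FAULT, evict 3, frames=[4,5] (faults so far: 10)
  FIFO total faults: 10
--- LRU ---
  step 0: ref 1 -> FAULT, frames=[1,-] (faults so far: 1)
  step 1: ref 3 -> FAULT, frames=[1,3] (faults so far: 2)
  step 2: ref 1 -> HIT, frames=[1,3] (faults so far: 2)
  step 3: ref 4 -> FAULT, evict 3, frames=[1,4] (faults so far: 3)
  step 4: ref 5 -> FAULT, evict 1, frames=[5,4] (faults so far: 4)
  step 5: ref 4 -> HIT, frames=[5,4] (faults so far: 4)
  step 6: ref 4 -> HIT, frames=[5,4] (faults so far: 4)
  step 7: ref 3 -> FAULT, evict 5, frames=[3,4] (faults so far: 5)
  step 8: ref 3 -> HIT, frames=[3,4] (faults so far: 5)
  step 9: ref 3 -> HIT, frames=[3,4] (faults so far: 5)
  step 10: ref 4 -> HIT, frames=[3,4] (faults so far: 5)
  step 11: ref 5 -> FAULT, evict 3, frames=[5,4] (faults so far: 6)
  step 12: ref 3 -> FAULT, evict 4, frames=[5,3] (faults so far: 7)
  step 13: ref 4 -> FAULT, evict 5, frames=[4,3] (faults so far: 8)
  step 14: ref 5 -> FAULT, evict 3, frames=[4,5] (faults so far: 9)
  LRU total faults: 9
--- Optimal ---
  step 0: ref 1 -> FAULT, frames=[1,-] (faults so far: 1)
  step 1: ref 3 -> FAULT, frames=[1,3] (faults so far: 2)
  step 2: ref 1 -> HIT, frames=[1,3] (faults so far: 2)
  step 3: ref 4 -> FAULT, evict 1, frames=[4,3] (faults so far: 3)
  step 4: ref 5 -> FAULT, evict 3, frames=[4,5] (faults so far: 4)
  step 5: ref 4 -> HIT, frames=[4,5] (faults so far: 4)
  step 6: ref 4 -> HIT, frames=[4,5] (faults so far: 4)
  step 7: ref 3 -> FAULT, evict 5, frames=[4,3] (faults so far: 5)
  step 8: ref 3 -> HIT, frames=[4,3] (faults so far: 5)
  step 9: ref 3 -> HIT, frames=[4,3] (faults so far: 5)
  step 10: ref 4 -> HIT, frames=[4,3] (faults so far: 5)
  step 11: ref 5 -> FAULT, evict 4, frames=[5,3] (faults so far: 6)
  step 12: ref 3 -> HIT, frames=[5,3] (faults so far: 6)
  step 13: ref 4 -> FAULT, evict 3, frames=[5,4] (faults so far: 7)
  step 14: ref 5 -> HIT, frames=[5,4] (faults so far: 7)
  Optimal total faults: 7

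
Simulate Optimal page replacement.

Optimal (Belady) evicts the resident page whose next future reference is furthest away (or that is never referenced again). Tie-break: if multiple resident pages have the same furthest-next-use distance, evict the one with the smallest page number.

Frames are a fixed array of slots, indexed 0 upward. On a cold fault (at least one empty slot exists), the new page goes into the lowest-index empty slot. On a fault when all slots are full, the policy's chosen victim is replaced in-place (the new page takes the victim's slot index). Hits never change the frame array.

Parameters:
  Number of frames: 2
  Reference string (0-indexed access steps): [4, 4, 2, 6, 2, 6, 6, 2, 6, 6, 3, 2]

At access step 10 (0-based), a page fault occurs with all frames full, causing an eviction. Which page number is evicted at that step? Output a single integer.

Answer: 6

Derivation:
Step 0: ref 4 -> FAULT, frames=[4,-]
Step 1: ref 4 -> HIT, frames=[4,-]
Step 2: ref 2 -> FAULT, frames=[4,2]
Step 3: ref 6 -> FAULT, evict 4, frames=[6,2]
Step 4: ref 2 -> HIT, frames=[6,2]
Step 5: ref 6 -> HIT, frames=[6,2]
Step 6: ref 6 -> HIT, frames=[6,2]
Step 7: ref 2 -> HIT, frames=[6,2]
Step 8: ref 6 -> HIT, frames=[6,2]
Step 9: ref 6 -> HIT, frames=[6,2]
Step 10: ref 3 -> FAULT, evict 6, frames=[3,2]
At step 10: evicted page 6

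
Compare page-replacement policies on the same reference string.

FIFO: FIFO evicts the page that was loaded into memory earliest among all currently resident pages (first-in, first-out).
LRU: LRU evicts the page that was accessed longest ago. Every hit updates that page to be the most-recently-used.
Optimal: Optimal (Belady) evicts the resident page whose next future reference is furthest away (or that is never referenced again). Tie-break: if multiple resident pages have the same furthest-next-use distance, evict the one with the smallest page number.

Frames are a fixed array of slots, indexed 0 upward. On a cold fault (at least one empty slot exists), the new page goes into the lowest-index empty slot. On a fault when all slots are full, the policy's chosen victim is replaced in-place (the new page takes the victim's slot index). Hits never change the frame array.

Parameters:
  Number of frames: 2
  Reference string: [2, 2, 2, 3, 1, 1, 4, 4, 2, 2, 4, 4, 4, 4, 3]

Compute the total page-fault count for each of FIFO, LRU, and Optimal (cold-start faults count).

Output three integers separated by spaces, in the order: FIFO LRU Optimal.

--- FIFO ---
  step 0: ref 2 -> FAULT, frames=[2,-] (faults so far: 1)
  step 1: ref 2 -> HIT, frames=[2,-] (faults so far: 1)
  step 2: ref 2 -> HIT, frames=[2,-] (faults so far: 1)
  step 3: ref 3 -> FAULT, frames=[2,3] (faults so far: 2)
  step 4: ref 1 -> FAULT, evict 2, frames=[1,3] (faults so far: 3)
  step 5: ref 1 -> HIT, frames=[1,3] (faults so far: 3)
  step 6: ref 4 -> FAULT, evict 3, frames=[1,4] (faults so far: 4)
  step 7: ref 4 -> HIT, frames=[1,4] (faults so far: 4)
  step 8: ref 2 -> FAULT, evict 1, frames=[2,4] (faults so far: 5)
  step 9: ref 2 -> HIT, frames=[2,4] (faults so far: 5)
  step 10: ref 4 -> HIT, frames=[2,4] (faults so far: 5)
  step 11: ref 4 -> HIT, frames=[2,4] (faults so far: 5)
  step 12: ref 4 -> HIT, frames=[2,4] (faults so far: 5)
  step 13: ref 4 -> HIT, frames=[2,4] (faults so far: 5)
  step 14: ref 3 -> FAULT, evict 4, frames=[2,3] (faults so far: 6)
  FIFO total faults: 6
--- LRU ---
  step 0: ref 2 -> FAULT, frames=[2,-] (faults so far: 1)
  step 1: ref 2 -> HIT, frames=[2,-] (faults so far: 1)
  step 2: ref 2 -> HIT, frames=[2,-] (faults so far: 1)
  step 3: ref 3 -> FAULT, frames=[2,3] (faults so far: 2)
  step 4: ref 1 -> FAULT, evict 2, frames=[1,3] (faults so far: 3)
  step 5: ref 1 -> HIT, frames=[1,3] (faults so far: 3)
  step 6: ref 4 -> FAULT, evict 3, frames=[1,4] (faults so far: 4)
  step 7: ref 4 -> HIT, frames=[1,4] (faults so far: 4)
  step 8: ref 2 -> FAULT, evict 1, frames=[2,4] (faults so far: 5)
  step 9: ref 2 -> HIT, frames=[2,4] (faults so far: 5)
  step 10: ref 4 -> HIT, frames=[2,4] (faults so far: 5)
  step 11: ref 4 -> HIT, frames=[2,4] (faults so far: 5)
  step 12: ref 4 -> HIT, frames=[2,4] (faults so far: 5)
  step 13: ref 4 -> HIT, frames=[2,4] (faults so far: 5)
  step 14: ref 3 -> FAULT, evict 2, frames=[3,4] (faults so far: 6)
  LRU total faults: 6
--- Optimal ---
  step 0: ref 2 -> FAULT, frames=[2,-] (faults so far: 1)
  step 1: ref 2 -> HIT, frames=[2,-] (faults so far: 1)
  step 2: ref 2 -> HIT, frames=[2,-] (faults so far: 1)
  step 3: ref 3 -> FAULT, frames=[2,3] (faults so far: 2)
  step 4: ref 1 -> FAULT, evict 3, frames=[2,1] (faults so far: 3)
  step 5: ref 1 -> HIT, frames=[2,1] (faults so far: 3)
  step 6: ref 4 -> FAULT, evict 1, frames=[2,4] (faults so far: 4)
  step 7: ref 4 -> HIT, frames=[2,4] (faults so far: 4)
  step 8: ref 2 -> HIT, frames=[2,4] (faults so far: 4)
  step 9: ref 2 -> HIT, frames=[2,4] (faults so far: 4)
  step 10: ref 4 -> HIT, frames=[2,4] (faults so far: 4)
  step 11: ref 4 -> HIT, frames=[2,4] (faults so far: 4)
  step 12: ref 4 -> HIT, frames=[2,4] (faults so far: 4)
  step 13: ref 4 -> HIT, frames=[2,4] (faults so far: 4)
  step 14: ref 3 -> FAULT, evict 2, frames=[3,4] (faults so far: 5)
  Optimal total faults: 5

Answer: 6 6 5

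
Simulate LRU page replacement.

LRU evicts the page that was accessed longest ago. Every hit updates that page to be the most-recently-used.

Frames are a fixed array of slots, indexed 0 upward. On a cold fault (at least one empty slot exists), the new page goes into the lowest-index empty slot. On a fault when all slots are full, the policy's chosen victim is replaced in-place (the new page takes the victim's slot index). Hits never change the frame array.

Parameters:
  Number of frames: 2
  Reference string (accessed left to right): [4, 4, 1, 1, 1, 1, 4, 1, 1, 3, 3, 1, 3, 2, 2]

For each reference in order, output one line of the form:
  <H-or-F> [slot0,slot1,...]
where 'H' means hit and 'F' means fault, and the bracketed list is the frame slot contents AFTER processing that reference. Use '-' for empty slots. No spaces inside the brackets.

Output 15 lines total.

F [4,-]
H [4,-]
F [4,1]
H [4,1]
H [4,1]
H [4,1]
H [4,1]
H [4,1]
H [4,1]
F [3,1]
H [3,1]
H [3,1]
H [3,1]
F [3,2]
H [3,2]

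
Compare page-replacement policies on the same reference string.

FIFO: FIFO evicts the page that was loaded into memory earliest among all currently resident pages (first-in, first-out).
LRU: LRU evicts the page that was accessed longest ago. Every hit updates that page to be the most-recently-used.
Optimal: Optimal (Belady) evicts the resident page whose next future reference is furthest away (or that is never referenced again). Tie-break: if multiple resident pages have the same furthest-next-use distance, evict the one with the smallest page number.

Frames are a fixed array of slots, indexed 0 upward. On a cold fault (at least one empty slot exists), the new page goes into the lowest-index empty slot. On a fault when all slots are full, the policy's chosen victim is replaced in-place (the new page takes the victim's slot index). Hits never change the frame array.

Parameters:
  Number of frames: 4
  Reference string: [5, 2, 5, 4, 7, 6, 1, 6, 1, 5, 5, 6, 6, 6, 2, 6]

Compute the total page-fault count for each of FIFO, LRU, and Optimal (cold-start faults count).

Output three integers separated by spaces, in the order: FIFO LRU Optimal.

--- FIFO ---
  step 0: ref 5 -> FAULT, frames=[5,-,-,-] (faults so far: 1)
  step 1: ref 2 -> FAULT, frames=[5,2,-,-] (faults so far: 2)
  step 2: ref 5 -> HIT, frames=[5,2,-,-] (faults so far: 2)
  step 3: ref 4 -> FAULT, frames=[5,2,4,-] (faults so far: 3)
  step 4: ref 7 -> FAULT, frames=[5,2,4,7] (faults so far: 4)
  step 5: ref 6 -> FAULT, evict 5, frames=[6,2,4,7] (faults so far: 5)
  step 6: ref 1 -> FAULT, evict 2, frames=[6,1,4,7] (faults so far: 6)
  step 7: ref 6 -> HIT, frames=[6,1,4,7] (faults so far: 6)
  step 8: ref 1 -> HIT, frames=[6,1,4,7] (faults so far: 6)
  step 9: ref 5 -> FAULT, evict 4, frames=[6,1,5,7] (faults so far: 7)
  step 10: ref 5 -> HIT, frames=[6,1,5,7] (faults so far: 7)
  step 11: ref 6 -> HIT, frames=[6,1,5,7] (faults so far: 7)
  step 12: ref 6 -> HIT, frames=[6,1,5,7] (faults so far: 7)
  step 13: ref 6 -> HIT, frames=[6,1,5,7] (faults so far: 7)
  step 14: ref 2 -> FAULT, evict 7, frames=[6,1,5,2] (faults so far: 8)
  step 15: ref 6 -> HIT, frames=[6,1,5,2] (faults so far: 8)
  FIFO total faults: 8
--- LRU ---
  step 0: ref 5 -> FAULT, frames=[5,-,-,-] (faults so far: 1)
  step 1: ref 2 -> FAULT, frames=[5,2,-,-] (faults so far: 2)
  step 2: ref 5 -> HIT, frames=[5,2,-,-] (faults so far: 2)
  step 3: ref 4 -> FAULT, frames=[5,2,4,-] (faults so far: 3)
  step 4: ref 7 -> FAULT, frames=[5,2,4,7] (faults so far: 4)
  step 5: ref 6 -> FAULT, evict 2, frames=[5,6,4,7] (faults so far: 5)
  step 6: ref 1 -> FAULT, evict 5, frames=[1,6,4,7] (faults so far: 6)
  step 7: ref 6 -> HIT, frames=[1,6,4,7] (faults so far: 6)
  step 8: ref 1 -> HIT, frames=[1,6,4,7] (faults so far: 6)
  step 9: ref 5 -> FAULT, evict 4, frames=[1,6,5,7] (faults so far: 7)
  step 10: ref 5 -> HIT, frames=[1,6,5,7] (faults so far: 7)
  step 11: ref 6 -> HIT, frames=[1,6,5,7] (faults so far: 7)
  step 12: ref 6 -> HIT, frames=[1,6,5,7] (faults so far: 7)
  step 13: ref 6 -> HIT, frames=[1,6,5,7] (faults so far: 7)
  step 14: ref 2 -> FAULT, evict 7, frames=[1,6,5,2] (faults so far: 8)
  step 15: ref 6 -> HIT, frames=[1,6,5,2] (faults so far: 8)
  LRU total faults: 8
--- Optimal ---
  step 0: ref 5 -> FAULT, frames=[5,-,-,-] (faults so far: 1)
  step 1: ref 2 -> FAULT, frames=[5,2,-,-] (faults so far: 2)
  step 2: ref 5 -> HIT, frames=[5,2,-,-] (faults so far: 2)
  step 3: ref 4 -> FAULT, frames=[5,2,4,-] (faults so far: 3)
  step 4: ref 7 -> FAULT, frames=[5,2,4,7] (faults so far: 4)
  step 5: ref 6 -> FAULT, evict 4, frames=[5,2,6,7] (faults so far: 5)
  step 6: ref 1 -> FAULT, evict 7, frames=[5,2,6,1] (faults so far: 6)
  step 7: ref 6 -> HIT, frames=[5,2,6,1] (faults so far: 6)
  step 8: ref 1 -> HIT, frames=[5,2,6,1] (faults so far: 6)
  step 9: ref 5 -> HIT, frames=[5,2,6,1] (faults so far: 6)
  step 10: ref 5 -> HIT, frames=[5,2,6,1] (faults so far: 6)
  step 11: ref 6 -> HIT, frames=[5,2,6,1] (faults so far: 6)
  step 12: ref 6 -> HIT, frames=[5,2,6,1] (faults so far: 6)
  step 13: ref 6 -> HIT, frames=[5,2,6,1] (faults so far: 6)
  step 14: ref 2 -> HIT, frames=[5,2,6,1] (faults so far: 6)
  step 15: ref 6 -> HIT, frames=[5,2,6,1] (faults so far: 6)
  Optimal total faults: 6

Answer: 8 8 6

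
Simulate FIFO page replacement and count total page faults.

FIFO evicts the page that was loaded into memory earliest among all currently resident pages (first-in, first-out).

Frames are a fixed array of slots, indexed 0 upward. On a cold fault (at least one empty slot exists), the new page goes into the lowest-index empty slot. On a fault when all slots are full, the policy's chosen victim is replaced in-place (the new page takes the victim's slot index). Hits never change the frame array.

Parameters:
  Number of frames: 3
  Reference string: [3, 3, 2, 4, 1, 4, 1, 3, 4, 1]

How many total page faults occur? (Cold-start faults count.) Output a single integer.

Step 0: ref 3 → FAULT, frames=[3,-,-]
Step 1: ref 3 → HIT, frames=[3,-,-]
Step 2: ref 2 → FAULT, frames=[3,2,-]
Step 3: ref 4 → FAULT, frames=[3,2,4]
Step 4: ref 1 → FAULT (evict 3), frames=[1,2,4]
Step 5: ref 4 → HIT, frames=[1,2,4]
Step 6: ref 1 → HIT, frames=[1,2,4]
Step 7: ref 3 → FAULT (evict 2), frames=[1,3,4]
Step 8: ref 4 → HIT, frames=[1,3,4]
Step 9: ref 1 → HIT, frames=[1,3,4]
Total faults: 5

Answer: 5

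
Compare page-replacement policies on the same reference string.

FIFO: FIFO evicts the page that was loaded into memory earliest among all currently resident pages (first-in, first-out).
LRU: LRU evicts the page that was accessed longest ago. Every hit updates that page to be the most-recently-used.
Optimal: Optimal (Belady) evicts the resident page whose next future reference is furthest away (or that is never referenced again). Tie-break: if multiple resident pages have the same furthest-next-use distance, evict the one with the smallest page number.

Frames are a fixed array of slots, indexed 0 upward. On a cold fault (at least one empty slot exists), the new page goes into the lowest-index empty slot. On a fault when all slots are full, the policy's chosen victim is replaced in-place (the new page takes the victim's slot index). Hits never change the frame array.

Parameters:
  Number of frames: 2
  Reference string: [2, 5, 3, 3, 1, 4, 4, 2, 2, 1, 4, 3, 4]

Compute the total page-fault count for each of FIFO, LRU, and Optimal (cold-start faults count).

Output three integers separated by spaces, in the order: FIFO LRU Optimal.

Answer: 9 9 7

Derivation:
--- FIFO ---
  step 0: ref 2 -> FAULT, frames=[2,-] (faults so far: 1)
  step 1: ref 5 -> FAULT, frames=[2,5] (faults so far: 2)
  step 2: ref 3 -> FAULT, evict 2, frames=[3,5] (faults so far: 3)
  step 3: ref 3 -> HIT, frames=[3,5] (faults so far: 3)
  step 4: ref 1 -> FAULT, evict 5, frames=[3,1] (faults so far: 4)
  step 5: ref 4 -> FAULT, evict 3, frames=[4,1] (faults so far: 5)
  step 6: ref 4 -> HIT, frames=[4,1] (faults so far: 5)
  step 7: ref 2 -> FAULT, evict 1, frames=[4,2] (faults so far: 6)
  step 8: ref 2 -> HIT, frames=[4,2] (faults so far: 6)
  step 9: ref 1 -> FAULT, evict 4, frames=[1,2] (faults so far: 7)
  step 10: ref 4 -> FAULT, evict 2, frames=[1,4] (faults so far: 8)
  step 11: ref 3 -> FAULT, evict 1, frames=[3,4] (faults so far: 9)
  step 12: ref 4 -> HIT, frames=[3,4] (faults so far: 9)
  FIFO total faults: 9
--- LRU ---
  step 0: ref 2 -> FAULT, frames=[2,-] (faults so far: 1)
  step 1: ref 5 -> FAULT, frames=[2,5] (faults so far: 2)
  step 2: ref 3 -> FAULT, evict 2, frames=[3,5] (faults so far: 3)
  step 3: ref 3 -> HIT, frames=[3,5] (faults so far: 3)
  step 4: ref 1 -> FAULT, evict 5, frames=[3,1] (faults so far: 4)
  step 5: ref 4 -> FAULT, evict 3, frames=[4,1] (faults so far: 5)
  step 6: ref 4 -> HIT, frames=[4,1] (faults so far: 5)
  step 7: ref 2 -> FAULT, evict 1, frames=[4,2] (faults so far: 6)
  step 8: ref 2 -> HIT, frames=[4,2] (faults so far: 6)
  step 9: ref 1 -> FAULT, evict 4, frames=[1,2] (faults so far: 7)
  step 10: ref 4 -> FAULT, evict 2, frames=[1,4] (faults so far: 8)
  step 11: ref 3 -> FAULT, evict 1, frames=[3,4] (faults so far: 9)
  step 12: ref 4 -> HIT, frames=[3,4] (faults so far: 9)
  LRU total faults: 9
--- Optimal ---
  step 0: ref 2 -> FAULT, frames=[2,-] (faults so far: 1)
  step 1: ref 5 -> FAULT, frames=[2,5] (faults so far: 2)
  step 2: ref 3 -> FAULT, evict 5, frames=[2,3] (faults so far: 3)
  step 3: ref 3 -> HIT, frames=[2,3] (faults so far: 3)
  step 4: ref 1 -> FAULT, evict 3, frames=[2,1] (faults so far: 4)
  step 5: ref 4 -> FAULT, evict 1, frames=[2,4] (faults so far: 5)
  step 6: ref 4 -> HIT, frames=[2,4] (faults so far: 5)
  step 7: ref 2 -> HIT, frames=[2,4] (faults so far: 5)
  step 8: ref 2 -> HIT, frames=[2,4] (faults so far: 5)
  step 9: ref 1 -> FAULT, evict 2, frames=[1,4] (faults so far: 6)
  step 10: ref 4 -> HIT, frames=[1,4] (faults so far: 6)
  step 11: ref 3 -> FAULT, evict 1, frames=[3,4] (faults so far: 7)
  step 12: ref 4 -> HIT, frames=[3,4] (faults so far: 7)
  Optimal total faults: 7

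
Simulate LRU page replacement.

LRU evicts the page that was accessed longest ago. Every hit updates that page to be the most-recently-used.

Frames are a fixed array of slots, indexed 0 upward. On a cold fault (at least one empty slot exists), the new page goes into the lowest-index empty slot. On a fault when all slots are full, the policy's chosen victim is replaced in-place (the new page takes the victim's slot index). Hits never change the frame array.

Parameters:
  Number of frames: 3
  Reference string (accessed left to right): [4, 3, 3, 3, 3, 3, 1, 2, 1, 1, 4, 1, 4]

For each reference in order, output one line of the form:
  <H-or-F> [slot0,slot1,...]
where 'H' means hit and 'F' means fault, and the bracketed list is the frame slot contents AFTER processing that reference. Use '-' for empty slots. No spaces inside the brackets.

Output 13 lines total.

F [4,-,-]
F [4,3,-]
H [4,3,-]
H [4,3,-]
H [4,3,-]
H [4,3,-]
F [4,3,1]
F [2,3,1]
H [2,3,1]
H [2,3,1]
F [2,4,1]
H [2,4,1]
H [2,4,1]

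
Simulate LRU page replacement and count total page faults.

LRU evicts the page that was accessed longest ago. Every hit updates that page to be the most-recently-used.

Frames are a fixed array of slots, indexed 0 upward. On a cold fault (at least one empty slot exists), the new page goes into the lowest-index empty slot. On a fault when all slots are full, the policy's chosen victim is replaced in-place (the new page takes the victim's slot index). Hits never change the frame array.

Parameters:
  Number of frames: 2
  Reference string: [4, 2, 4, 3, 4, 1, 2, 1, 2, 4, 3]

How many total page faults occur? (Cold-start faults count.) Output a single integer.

Step 0: ref 4 → FAULT, frames=[4,-]
Step 1: ref 2 → FAULT, frames=[4,2]
Step 2: ref 4 → HIT, frames=[4,2]
Step 3: ref 3 → FAULT (evict 2), frames=[4,3]
Step 4: ref 4 → HIT, frames=[4,3]
Step 5: ref 1 → FAULT (evict 3), frames=[4,1]
Step 6: ref 2 → FAULT (evict 4), frames=[2,1]
Step 7: ref 1 → HIT, frames=[2,1]
Step 8: ref 2 → HIT, frames=[2,1]
Step 9: ref 4 → FAULT (evict 1), frames=[2,4]
Step 10: ref 3 → FAULT (evict 2), frames=[3,4]
Total faults: 7

Answer: 7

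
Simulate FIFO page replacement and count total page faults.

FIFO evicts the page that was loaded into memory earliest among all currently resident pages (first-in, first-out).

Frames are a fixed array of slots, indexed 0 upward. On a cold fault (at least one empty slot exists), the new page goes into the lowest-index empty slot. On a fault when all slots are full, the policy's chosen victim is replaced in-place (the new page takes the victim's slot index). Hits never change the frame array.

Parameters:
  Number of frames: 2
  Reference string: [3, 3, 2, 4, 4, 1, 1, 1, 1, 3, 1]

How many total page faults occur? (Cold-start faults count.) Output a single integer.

Step 0: ref 3 → FAULT, frames=[3,-]
Step 1: ref 3 → HIT, frames=[3,-]
Step 2: ref 2 → FAULT, frames=[3,2]
Step 3: ref 4 → FAULT (evict 3), frames=[4,2]
Step 4: ref 4 → HIT, frames=[4,2]
Step 5: ref 1 → FAULT (evict 2), frames=[4,1]
Step 6: ref 1 → HIT, frames=[4,1]
Step 7: ref 1 → HIT, frames=[4,1]
Step 8: ref 1 → HIT, frames=[4,1]
Step 9: ref 3 → FAULT (evict 4), frames=[3,1]
Step 10: ref 1 → HIT, frames=[3,1]
Total faults: 5

Answer: 5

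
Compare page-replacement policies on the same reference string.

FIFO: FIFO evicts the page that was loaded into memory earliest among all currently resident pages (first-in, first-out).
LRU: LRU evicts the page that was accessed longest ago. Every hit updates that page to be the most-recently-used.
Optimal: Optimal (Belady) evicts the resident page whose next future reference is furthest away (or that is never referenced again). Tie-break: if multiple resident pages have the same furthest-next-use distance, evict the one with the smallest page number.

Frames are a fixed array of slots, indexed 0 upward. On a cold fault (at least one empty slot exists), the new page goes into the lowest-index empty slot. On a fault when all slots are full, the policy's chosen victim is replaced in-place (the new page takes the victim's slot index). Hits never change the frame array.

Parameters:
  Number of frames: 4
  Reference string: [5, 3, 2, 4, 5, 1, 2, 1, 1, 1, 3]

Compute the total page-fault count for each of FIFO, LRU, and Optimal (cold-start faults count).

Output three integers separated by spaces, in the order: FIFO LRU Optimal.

--- FIFO ---
  step 0: ref 5 -> FAULT, frames=[5,-,-,-] (faults so far: 1)
  step 1: ref 3 -> FAULT, frames=[5,3,-,-] (faults so far: 2)
  step 2: ref 2 -> FAULT, frames=[5,3,2,-] (faults so far: 3)
  step 3: ref 4 -> FAULT, frames=[5,3,2,4] (faults so far: 4)
  step 4: ref 5 -> HIT, frames=[5,3,2,4] (faults so far: 4)
  step 5: ref 1 -> FAULT, evict 5, frames=[1,3,2,4] (faults so far: 5)
  step 6: ref 2 -> HIT, frames=[1,3,2,4] (faults so far: 5)
  step 7: ref 1 -> HIT, frames=[1,3,2,4] (faults so far: 5)
  step 8: ref 1 -> HIT, frames=[1,3,2,4] (faults so far: 5)
  step 9: ref 1 -> HIT, frames=[1,3,2,4] (faults so far: 5)
  step 10: ref 3 -> HIT, frames=[1,3,2,4] (faults so far: 5)
  FIFO total faults: 5
--- LRU ---
  step 0: ref 5 -> FAULT, frames=[5,-,-,-] (faults so far: 1)
  step 1: ref 3 -> FAULT, frames=[5,3,-,-] (faults so far: 2)
  step 2: ref 2 -> FAULT, frames=[5,3,2,-] (faults so far: 3)
  step 3: ref 4 -> FAULT, frames=[5,3,2,4] (faults so far: 4)
  step 4: ref 5 -> HIT, frames=[5,3,2,4] (faults so far: 4)
  step 5: ref 1 -> FAULT, evict 3, frames=[5,1,2,4] (faults so far: 5)
  step 6: ref 2 -> HIT, frames=[5,1,2,4] (faults so far: 5)
  step 7: ref 1 -> HIT, frames=[5,1,2,4] (faults so far: 5)
  step 8: ref 1 -> HIT, frames=[5,1,2,4] (faults so far: 5)
  step 9: ref 1 -> HIT, frames=[5,1,2,4] (faults so far: 5)
  step 10: ref 3 -> FAULT, evict 4, frames=[5,1,2,3] (faults so far: 6)
  LRU total faults: 6
--- Optimal ---
  step 0: ref 5 -> FAULT, frames=[5,-,-,-] (faults so far: 1)
  step 1: ref 3 -> FAULT, frames=[5,3,-,-] (faults so far: 2)
  step 2: ref 2 -> FAULT, frames=[5,3,2,-] (faults so far: 3)
  step 3: ref 4 -> FAULT, frames=[5,3,2,4] (faults so far: 4)
  step 4: ref 5 -> HIT, frames=[5,3,2,4] (faults so far: 4)
  step 5: ref 1 -> FAULT, evict 4, frames=[5,3,2,1] (faults so far: 5)
  step 6: ref 2 -> HIT, frames=[5,3,2,1] (faults so far: 5)
  step 7: ref 1 -> HIT, frames=[5,3,2,1] (faults so far: 5)
  step 8: ref 1 -> HIT, frames=[5,3,2,1] (faults so far: 5)
  step 9: ref 1 -> HIT, frames=[5,3,2,1] (faults so far: 5)
  step 10: ref 3 -> HIT, frames=[5,3,2,1] (faults so far: 5)
  Optimal total faults: 5

Answer: 5 6 5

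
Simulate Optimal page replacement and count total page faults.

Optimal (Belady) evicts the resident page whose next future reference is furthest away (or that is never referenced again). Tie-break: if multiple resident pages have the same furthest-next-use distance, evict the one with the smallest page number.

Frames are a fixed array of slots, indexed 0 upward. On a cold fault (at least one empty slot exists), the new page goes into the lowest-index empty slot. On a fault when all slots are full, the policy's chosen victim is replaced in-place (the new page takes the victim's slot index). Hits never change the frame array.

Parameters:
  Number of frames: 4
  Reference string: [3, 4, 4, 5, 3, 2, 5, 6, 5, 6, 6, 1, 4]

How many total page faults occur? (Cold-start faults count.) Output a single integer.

Answer: 6

Derivation:
Step 0: ref 3 → FAULT, frames=[3,-,-,-]
Step 1: ref 4 → FAULT, frames=[3,4,-,-]
Step 2: ref 4 → HIT, frames=[3,4,-,-]
Step 3: ref 5 → FAULT, frames=[3,4,5,-]
Step 4: ref 3 → HIT, frames=[3,4,5,-]
Step 5: ref 2 → FAULT, frames=[3,4,5,2]
Step 6: ref 5 → HIT, frames=[3,4,5,2]
Step 7: ref 6 → FAULT (evict 2), frames=[3,4,5,6]
Step 8: ref 5 → HIT, frames=[3,4,5,6]
Step 9: ref 6 → HIT, frames=[3,4,5,6]
Step 10: ref 6 → HIT, frames=[3,4,5,6]
Step 11: ref 1 → FAULT (evict 3), frames=[1,4,5,6]
Step 12: ref 4 → HIT, frames=[1,4,5,6]
Total faults: 6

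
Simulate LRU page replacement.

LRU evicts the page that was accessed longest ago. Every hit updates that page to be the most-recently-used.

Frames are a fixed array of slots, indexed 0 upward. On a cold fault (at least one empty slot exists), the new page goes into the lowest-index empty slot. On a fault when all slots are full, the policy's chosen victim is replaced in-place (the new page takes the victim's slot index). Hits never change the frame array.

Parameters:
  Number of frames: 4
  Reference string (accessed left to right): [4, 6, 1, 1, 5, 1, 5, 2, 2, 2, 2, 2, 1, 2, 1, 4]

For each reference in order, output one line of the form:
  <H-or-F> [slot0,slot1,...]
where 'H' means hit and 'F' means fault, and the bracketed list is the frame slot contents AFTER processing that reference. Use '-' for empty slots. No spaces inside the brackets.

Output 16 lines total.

F [4,-,-,-]
F [4,6,-,-]
F [4,6,1,-]
H [4,6,1,-]
F [4,6,1,5]
H [4,6,1,5]
H [4,6,1,5]
F [2,6,1,5]
H [2,6,1,5]
H [2,6,1,5]
H [2,6,1,5]
H [2,6,1,5]
H [2,6,1,5]
H [2,6,1,5]
H [2,6,1,5]
F [2,4,1,5]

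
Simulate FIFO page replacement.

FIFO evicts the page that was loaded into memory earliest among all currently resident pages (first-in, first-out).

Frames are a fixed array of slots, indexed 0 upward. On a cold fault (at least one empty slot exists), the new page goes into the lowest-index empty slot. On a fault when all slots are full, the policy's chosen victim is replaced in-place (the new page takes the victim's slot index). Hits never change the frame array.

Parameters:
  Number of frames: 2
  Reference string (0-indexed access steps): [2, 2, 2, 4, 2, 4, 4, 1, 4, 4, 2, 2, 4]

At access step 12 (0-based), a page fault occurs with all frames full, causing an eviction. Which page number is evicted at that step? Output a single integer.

Step 0: ref 2 -> FAULT, frames=[2,-]
Step 1: ref 2 -> HIT, frames=[2,-]
Step 2: ref 2 -> HIT, frames=[2,-]
Step 3: ref 4 -> FAULT, frames=[2,4]
Step 4: ref 2 -> HIT, frames=[2,4]
Step 5: ref 4 -> HIT, frames=[2,4]
Step 6: ref 4 -> HIT, frames=[2,4]
Step 7: ref 1 -> FAULT, evict 2, frames=[1,4]
Step 8: ref 4 -> HIT, frames=[1,4]
Step 9: ref 4 -> HIT, frames=[1,4]
Step 10: ref 2 -> FAULT, evict 4, frames=[1,2]
Step 11: ref 2 -> HIT, frames=[1,2]
Step 12: ref 4 -> FAULT, evict 1, frames=[4,2]
At step 12: evicted page 1

Answer: 1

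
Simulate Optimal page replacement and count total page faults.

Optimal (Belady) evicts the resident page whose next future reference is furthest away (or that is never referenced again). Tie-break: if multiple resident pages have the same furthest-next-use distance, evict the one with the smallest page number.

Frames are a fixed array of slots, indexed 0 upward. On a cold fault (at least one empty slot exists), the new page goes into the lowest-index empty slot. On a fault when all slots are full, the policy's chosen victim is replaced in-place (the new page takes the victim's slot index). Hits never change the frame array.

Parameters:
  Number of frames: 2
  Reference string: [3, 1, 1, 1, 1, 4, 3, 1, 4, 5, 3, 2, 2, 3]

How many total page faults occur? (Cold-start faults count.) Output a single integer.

Answer: 7

Derivation:
Step 0: ref 3 → FAULT, frames=[3,-]
Step 1: ref 1 → FAULT, frames=[3,1]
Step 2: ref 1 → HIT, frames=[3,1]
Step 3: ref 1 → HIT, frames=[3,1]
Step 4: ref 1 → HIT, frames=[3,1]
Step 5: ref 4 → FAULT (evict 1), frames=[3,4]
Step 6: ref 3 → HIT, frames=[3,4]
Step 7: ref 1 → FAULT (evict 3), frames=[1,4]
Step 8: ref 4 → HIT, frames=[1,4]
Step 9: ref 5 → FAULT (evict 1), frames=[5,4]
Step 10: ref 3 → FAULT (evict 4), frames=[5,3]
Step 11: ref 2 → FAULT (evict 5), frames=[2,3]
Step 12: ref 2 → HIT, frames=[2,3]
Step 13: ref 3 → HIT, frames=[2,3]
Total faults: 7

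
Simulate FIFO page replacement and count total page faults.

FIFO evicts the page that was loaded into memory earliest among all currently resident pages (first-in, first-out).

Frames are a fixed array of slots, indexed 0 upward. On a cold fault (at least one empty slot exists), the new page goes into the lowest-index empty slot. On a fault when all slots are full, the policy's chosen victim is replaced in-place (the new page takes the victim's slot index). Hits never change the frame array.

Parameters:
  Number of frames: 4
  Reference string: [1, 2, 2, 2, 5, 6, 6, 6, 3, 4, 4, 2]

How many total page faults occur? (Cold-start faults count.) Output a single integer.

Step 0: ref 1 → FAULT, frames=[1,-,-,-]
Step 1: ref 2 → FAULT, frames=[1,2,-,-]
Step 2: ref 2 → HIT, frames=[1,2,-,-]
Step 3: ref 2 → HIT, frames=[1,2,-,-]
Step 4: ref 5 → FAULT, frames=[1,2,5,-]
Step 5: ref 6 → FAULT, frames=[1,2,5,6]
Step 6: ref 6 → HIT, frames=[1,2,5,6]
Step 7: ref 6 → HIT, frames=[1,2,5,6]
Step 8: ref 3 → FAULT (evict 1), frames=[3,2,5,6]
Step 9: ref 4 → FAULT (evict 2), frames=[3,4,5,6]
Step 10: ref 4 → HIT, frames=[3,4,5,6]
Step 11: ref 2 → FAULT (evict 5), frames=[3,4,2,6]
Total faults: 7

Answer: 7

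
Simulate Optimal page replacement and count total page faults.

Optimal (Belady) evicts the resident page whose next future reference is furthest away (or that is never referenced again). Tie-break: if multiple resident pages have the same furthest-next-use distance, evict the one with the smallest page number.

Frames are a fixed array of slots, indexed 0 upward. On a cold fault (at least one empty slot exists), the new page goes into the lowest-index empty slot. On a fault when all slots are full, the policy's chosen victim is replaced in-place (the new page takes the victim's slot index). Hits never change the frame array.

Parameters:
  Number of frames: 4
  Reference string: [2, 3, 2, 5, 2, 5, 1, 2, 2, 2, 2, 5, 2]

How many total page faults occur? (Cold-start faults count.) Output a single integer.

Step 0: ref 2 → FAULT, frames=[2,-,-,-]
Step 1: ref 3 → FAULT, frames=[2,3,-,-]
Step 2: ref 2 → HIT, frames=[2,3,-,-]
Step 3: ref 5 → FAULT, frames=[2,3,5,-]
Step 4: ref 2 → HIT, frames=[2,3,5,-]
Step 5: ref 5 → HIT, frames=[2,3,5,-]
Step 6: ref 1 → FAULT, frames=[2,3,5,1]
Step 7: ref 2 → HIT, frames=[2,3,5,1]
Step 8: ref 2 → HIT, frames=[2,3,5,1]
Step 9: ref 2 → HIT, frames=[2,3,5,1]
Step 10: ref 2 → HIT, frames=[2,3,5,1]
Step 11: ref 5 → HIT, frames=[2,3,5,1]
Step 12: ref 2 → HIT, frames=[2,3,5,1]
Total faults: 4

Answer: 4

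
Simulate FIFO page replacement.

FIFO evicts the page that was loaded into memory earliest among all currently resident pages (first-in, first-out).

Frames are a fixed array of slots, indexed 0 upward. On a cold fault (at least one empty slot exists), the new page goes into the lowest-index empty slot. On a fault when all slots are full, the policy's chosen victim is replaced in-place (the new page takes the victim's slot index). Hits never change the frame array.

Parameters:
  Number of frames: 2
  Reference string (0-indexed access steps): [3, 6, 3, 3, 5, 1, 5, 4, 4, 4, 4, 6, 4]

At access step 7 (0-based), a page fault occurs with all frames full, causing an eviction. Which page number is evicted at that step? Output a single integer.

Answer: 5

Derivation:
Step 0: ref 3 -> FAULT, frames=[3,-]
Step 1: ref 6 -> FAULT, frames=[3,6]
Step 2: ref 3 -> HIT, frames=[3,6]
Step 3: ref 3 -> HIT, frames=[3,6]
Step 4: ref 5 -> FAULT, evict 3, frames=[5,6]
Step 5: ref 1 -> FAULT, evict 6, frames=[5,1]
Step 6: ref 5 -> HIT, frames=[5,1]
Step 7: ref 4 -> FAULT, evict 5, frames=[4,1]
At step 7: evicted page 5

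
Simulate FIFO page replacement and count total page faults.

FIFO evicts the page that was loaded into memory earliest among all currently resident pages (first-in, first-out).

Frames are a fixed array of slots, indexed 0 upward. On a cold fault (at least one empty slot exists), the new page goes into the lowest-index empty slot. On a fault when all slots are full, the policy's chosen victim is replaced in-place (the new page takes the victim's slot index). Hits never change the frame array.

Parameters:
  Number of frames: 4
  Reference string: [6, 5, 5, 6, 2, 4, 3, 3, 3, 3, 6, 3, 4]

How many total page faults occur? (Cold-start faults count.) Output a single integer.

Step 0: ref 6 → FAULT, frames=[6,-,-,-]
Step 1: ref 5 → FAULT, frames=[6,5,-,-]
Step 2: ref 5 → HIT, frames=[6,5,-,-]
Step 3: ref 6 → HIT, frames=[6,5,-,-]
Step 4: ref 2 → FAULT, frames=[6,5,2,-]
Step 5: ref 4 → FAULT, frames=[6,5,2,4]
Step 6: ref 3 → FAULT (evict 6), frames=[3,5,2,4]
Step 7: ref 3 → HIT, frames=[3,5,2,4]
Step 8: ref 3 → HIT, frames=[3,5,2,4]
Step 9: ref 3 → HIT, frames=[3,5,2,4]
Step 10: ref 6 → FAULT (evict 5), frames=[3,6,2,4]
Step 11: ref 3 → HIT, frames=[3,6,2,4]
Step 12: ref 4 → HIT, frames=[3,6,2,4]
Total faults: 6

Answer: 6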